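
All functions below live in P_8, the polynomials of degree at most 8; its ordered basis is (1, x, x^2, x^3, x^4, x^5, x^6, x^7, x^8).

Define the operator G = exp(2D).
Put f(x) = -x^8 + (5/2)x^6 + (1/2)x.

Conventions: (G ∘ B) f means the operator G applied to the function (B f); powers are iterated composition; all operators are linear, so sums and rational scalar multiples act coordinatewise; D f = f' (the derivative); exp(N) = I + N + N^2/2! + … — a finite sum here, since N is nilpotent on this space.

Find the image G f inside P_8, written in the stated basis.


order-1 term: -16x^7 + 30x^5 + 1
order-2 term: -112x^6 + 150x^4
order-3 term: -448x^5 + 400x^3
order-4 term: -1120x^4 + 600x^2
order-5 term: -1792x^3 + 480x
order-6 term: -1792x^2 + 160
order-7 term: -1024x
order-8 term: -256
the series for exp(2D) f terminates at order 8
exp(2D) f = -x^8 - 16x^7 - (219/2)x^6 - 418x^5 - 970x^4 - 1392x^3 - 1192x^2 - (1087/2)x - 95

g(x) = -x^8 - 16x^7 - (219/2)x^6 - 418x^5 - 970x^4 - 1392x^3 - 1192x^2 - (1087/2)x - 95


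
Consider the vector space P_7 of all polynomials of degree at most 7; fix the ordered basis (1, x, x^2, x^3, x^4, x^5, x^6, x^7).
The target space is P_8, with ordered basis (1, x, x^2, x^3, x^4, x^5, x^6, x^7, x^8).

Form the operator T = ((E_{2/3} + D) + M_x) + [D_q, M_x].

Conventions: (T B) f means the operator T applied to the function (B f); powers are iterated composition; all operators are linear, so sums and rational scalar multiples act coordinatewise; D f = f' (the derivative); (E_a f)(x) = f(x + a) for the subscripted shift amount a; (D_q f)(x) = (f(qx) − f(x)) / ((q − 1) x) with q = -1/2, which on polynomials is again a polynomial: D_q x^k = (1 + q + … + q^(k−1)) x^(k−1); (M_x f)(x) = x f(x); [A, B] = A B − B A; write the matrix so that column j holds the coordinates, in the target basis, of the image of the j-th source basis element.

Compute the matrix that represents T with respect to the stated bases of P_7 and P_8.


image of 1: x + 2
image of x: x^2 + (1/2)x + 5/3
image of x^2: x^3 + (5/4)x^2 + (10/3)x + 4/9
image of x^3: x^4 + (7/8)x^3 + 5x^2 + (4/3)x + 8/27
image of x^4: x^5 + (17/16)x^4 + (20/3)x^3 + (8/3)x^2 + (32/27)x + 16/81
image of x^5: x^6 + (31/32)x^5 + (25/3)x^4 + (40/9)x^3 + (80/27)x^2 + (80/81)x + 32/243
image of x^6: x^7 + (65/64)x^6 + 10x^5 + (20/3)x^4 + (160/27)x^3 + (80/27)x^2 + (64/81)x + 64/729
image of x^7: x^8 + (127/128)x^7 + (35/3)x^6 + (28/3)x^5 + (280/27)x^4 + (560/81)x^3 + (224/81)x^2 + (448/729)x + 128/2187
each image's coordinates form column j of the matrix

the matrix is [[2, 5/3, 4/9, 8/27, 16/81, 32/243, 64/729, 128/2187]; [1, 1/2, 10/3, 4/3, 32/27, 80/81, 64/81, 448/729]; [0, 1, 5/4, 5, 8/3, 80/27, 80/27, 224/81]; [0, 0, 1, 7/8, 20/3, 40/9, 160/27, 560/81]; [0, 0, 0, 1, 17/16, 25/3, 20/3, 280/27]; [0, 0, 0, 0, 1, 31/32, 10, 28/3]; [0, 0, 0, 0, 0, 1, 65/64, 35/3]; [0, 0, 0, 0, 0, 0, 1, 127/128]; [0, 0, 0, 0, 0, 0, 0, 1]] (rows listed top to bottom)


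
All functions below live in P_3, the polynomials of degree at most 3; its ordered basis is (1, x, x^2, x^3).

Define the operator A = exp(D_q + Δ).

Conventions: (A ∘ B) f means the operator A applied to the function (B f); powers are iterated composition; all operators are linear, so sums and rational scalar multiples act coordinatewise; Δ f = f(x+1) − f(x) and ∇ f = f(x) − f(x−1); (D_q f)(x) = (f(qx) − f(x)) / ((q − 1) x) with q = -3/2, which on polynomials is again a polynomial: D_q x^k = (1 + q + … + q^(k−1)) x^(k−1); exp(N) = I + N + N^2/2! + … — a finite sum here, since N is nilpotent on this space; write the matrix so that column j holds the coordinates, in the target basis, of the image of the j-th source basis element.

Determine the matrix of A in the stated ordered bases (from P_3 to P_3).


image of 1: 1
image of x: x + 2
image of x^2: x^2 + (3/2)x + 5/2
image of x^3: x^3 + (19/4)x^2 + (105/16)x + 35/4
each image's coordinates form column j of the matrix

the matrix is [[1, 2, 5/2, 35/4]; [0, 1, 3/2, 105/16]; [0, 0, 1, 19/4]; [0, 0, 0, 1]] (rows listed top to bottom)


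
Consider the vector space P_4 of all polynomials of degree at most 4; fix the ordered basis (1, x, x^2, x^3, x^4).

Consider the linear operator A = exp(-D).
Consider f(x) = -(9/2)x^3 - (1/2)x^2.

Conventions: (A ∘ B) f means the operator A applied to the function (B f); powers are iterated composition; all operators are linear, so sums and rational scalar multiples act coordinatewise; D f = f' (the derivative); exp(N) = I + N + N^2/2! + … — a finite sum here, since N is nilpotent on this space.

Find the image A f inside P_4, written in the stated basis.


order-1 term: (27/2)x^2 + x
order-2 term: -(27/2)x - 1/2
order-3 term: 9/2
the series for exp(-D) f terminates at order 3
exp(-D) f = -(9/2)x^3 + 13x^2 - (25/2)x + 4

the result is g(x) = -(9/2)x^3 + 13x^2 - (25/2)x + 4


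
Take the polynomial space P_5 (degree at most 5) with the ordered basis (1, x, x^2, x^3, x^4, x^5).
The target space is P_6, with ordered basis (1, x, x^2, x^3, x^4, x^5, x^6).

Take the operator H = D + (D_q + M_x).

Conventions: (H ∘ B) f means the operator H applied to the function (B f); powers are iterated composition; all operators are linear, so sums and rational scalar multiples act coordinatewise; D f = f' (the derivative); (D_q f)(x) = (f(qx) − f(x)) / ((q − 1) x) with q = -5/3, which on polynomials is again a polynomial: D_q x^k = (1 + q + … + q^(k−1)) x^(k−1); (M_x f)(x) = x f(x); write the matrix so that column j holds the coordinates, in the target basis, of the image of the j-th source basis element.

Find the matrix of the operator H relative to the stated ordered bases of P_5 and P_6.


image of 1: x
image of x: x^2 + 2
image of x^2: x^3 + (4/3)x
image of x^3: x^4 + (46/9)x^2
image of x^4: x^5 + (40/27)x^3
image of x^5: x^6 + (826/81)x^4
each image's coordinates form column j of the matrix

the matrix is [[0, 2, 0, 0, 0, 0]; [1, 0, 4/3, 0, 0, 0]; [0, 1, 0, 46/9, 0, 0]; [0, 0, 1, 0, 40/27, 0]; [0, 0, 0, 1, 0, 826/81]; [0, 0, 0, 0, 1, 0]; [0, 0, 0, 0, 0, 1]] (rows listed top to bottom)


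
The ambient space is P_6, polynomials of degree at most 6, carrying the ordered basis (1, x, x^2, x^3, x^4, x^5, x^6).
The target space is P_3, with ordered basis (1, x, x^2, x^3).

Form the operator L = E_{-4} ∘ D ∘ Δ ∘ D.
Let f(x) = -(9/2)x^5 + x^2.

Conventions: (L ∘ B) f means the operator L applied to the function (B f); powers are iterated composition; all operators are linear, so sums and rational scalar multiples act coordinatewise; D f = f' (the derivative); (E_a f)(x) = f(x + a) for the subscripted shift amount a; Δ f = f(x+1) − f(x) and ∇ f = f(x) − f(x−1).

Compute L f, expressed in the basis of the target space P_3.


the result is g(x) = -270x^2 + 1890x - 3330

D f = -(45/2)x^4 + 2x
Δ D f = -90x^3 - 135x^2 - 90x - 41/2
D Δ D f = -270x^2 - 270x - 90
E_{-4} (D ∘ Δ ∘ D) f = -270x^2 + 1890x - 3330


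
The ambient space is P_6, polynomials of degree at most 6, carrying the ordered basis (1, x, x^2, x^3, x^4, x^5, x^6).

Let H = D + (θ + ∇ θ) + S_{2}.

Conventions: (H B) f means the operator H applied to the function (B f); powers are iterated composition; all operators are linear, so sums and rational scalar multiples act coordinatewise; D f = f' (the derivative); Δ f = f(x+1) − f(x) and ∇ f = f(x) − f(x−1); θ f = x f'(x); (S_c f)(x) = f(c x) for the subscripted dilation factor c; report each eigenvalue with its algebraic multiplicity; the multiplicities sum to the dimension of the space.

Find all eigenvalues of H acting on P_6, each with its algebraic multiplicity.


λ = 1 (multiplicity 1), λ = 3 (multiplicity 1), λ = 6 (multiplicity 1), λ = 11 (multiplicity 1), λ = 20 (multiplicity 1), λ = 37 (multiplicity 1), λ = 70 (multiplicity 1)

image of 1: 1
image of x: 3x + 2
image of x^2: 6x^2 + 6x - 2
image of x^3: 11x^3 + 12x^2 - 9x + 3
image of x^4: 20x^4 + 20x^3 - 24x^2 + 16x - 4
image of x^5: 37x^5 + 30x^4 - 50x^3 + 50x^2 - 25x + 5
image of x^6: 70x^6 + 42x^5 - 90x^4 + 120x^3 - 90x^2 + 36x - 6
the matrix is upper triangular; its diagonal is (1, 3, 6, 11, 20, 37, 70)
for a triangular matrix the eigenvalues are the diagonal entries, with algebraic multiplicity their repetition count


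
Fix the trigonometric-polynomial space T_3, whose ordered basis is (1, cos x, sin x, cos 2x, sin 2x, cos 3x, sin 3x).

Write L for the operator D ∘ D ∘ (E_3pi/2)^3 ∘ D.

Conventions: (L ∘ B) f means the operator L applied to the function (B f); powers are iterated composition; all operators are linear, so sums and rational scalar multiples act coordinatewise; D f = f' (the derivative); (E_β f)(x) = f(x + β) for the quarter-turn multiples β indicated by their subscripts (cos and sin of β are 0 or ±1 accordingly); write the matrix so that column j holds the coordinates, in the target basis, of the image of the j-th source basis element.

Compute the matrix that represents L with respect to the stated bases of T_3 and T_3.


image of 1: 0
image of cos x: cos x
image of sin x: sin x
image of cos 2x: -8sin 2x
image of sin 2x: 8cos 2x
image of cos 3x: -27cos 3x
image of sin 3x: -27sin 3x
each image's coordinates form column j of the matrix

the matrix is [[0, 0, 0, 0, 0, 0, 0]; [0, 1, 0, 0, 0, 0, 0]; [0, 0, 1, 0, 0, 0, 0]; [0, 0, 0, 0, 8, 0, 0]; [0, 0, 0, -8, 0, 0, 0]; [0, 0, 0, 0, 0, -27, 0]; [0, 0, 0, 0, 0, 0, -27]] (rows listed top to bottom)


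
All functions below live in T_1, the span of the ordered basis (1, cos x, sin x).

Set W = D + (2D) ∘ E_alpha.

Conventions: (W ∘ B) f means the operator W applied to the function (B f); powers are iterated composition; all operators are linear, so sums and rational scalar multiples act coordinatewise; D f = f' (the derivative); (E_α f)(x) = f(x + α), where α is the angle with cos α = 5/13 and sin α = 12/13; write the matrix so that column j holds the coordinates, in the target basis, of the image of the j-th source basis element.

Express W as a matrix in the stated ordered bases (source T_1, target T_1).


the matrix is [[0, 0, 0]; [0, -24/13, 23/13]; [0, -23/13, -24/13]] (rows listed top to bottom)

image of 1: 0
image of cos x: -(24/13)cos x - (23/13)sin x
image of sin x: (23/13)cos x - (24/13)sin x
each image's coordinates form column j of the matrix


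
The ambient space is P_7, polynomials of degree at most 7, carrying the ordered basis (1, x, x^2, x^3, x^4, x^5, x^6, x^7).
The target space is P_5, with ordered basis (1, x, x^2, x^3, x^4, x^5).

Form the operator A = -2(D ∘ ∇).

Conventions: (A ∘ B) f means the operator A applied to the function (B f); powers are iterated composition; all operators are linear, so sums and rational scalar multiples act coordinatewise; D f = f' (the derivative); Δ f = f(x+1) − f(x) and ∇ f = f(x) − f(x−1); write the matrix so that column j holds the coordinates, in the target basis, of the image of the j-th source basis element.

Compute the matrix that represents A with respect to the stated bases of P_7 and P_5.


image of 1: 0
image of x: 0
image of x^2: -4
image of x^3: -12x + 6
image of x^4: -24x^2 + 24x - 8
image of x^5: -40x^3 + 60x^2 - 40x + 10
image of x^6: -60x^4 + 120x^3 - 120x^2 + 60x - 12
image of x^7: -84x^5 + 210x^4 - 280x^3 + 210x^2 - 84x + 14
each image's coordinates form column j of the matrix

the matrix is [[0, 0, -4, 6, -8, 10, -12, 14]; [0, 0, 0, -12, 24, -40, 60, -84]; [0, 0, 0, 0, -24, 60, -120, 210]; [0, 0, 0, 0, 0, -40, 120, -280]; [0, 0, 0, 0, 0, 0, -60, 210]; [0, 0, 0, 0, 0, 0, 0, -84]] (rows listed top to bottom)


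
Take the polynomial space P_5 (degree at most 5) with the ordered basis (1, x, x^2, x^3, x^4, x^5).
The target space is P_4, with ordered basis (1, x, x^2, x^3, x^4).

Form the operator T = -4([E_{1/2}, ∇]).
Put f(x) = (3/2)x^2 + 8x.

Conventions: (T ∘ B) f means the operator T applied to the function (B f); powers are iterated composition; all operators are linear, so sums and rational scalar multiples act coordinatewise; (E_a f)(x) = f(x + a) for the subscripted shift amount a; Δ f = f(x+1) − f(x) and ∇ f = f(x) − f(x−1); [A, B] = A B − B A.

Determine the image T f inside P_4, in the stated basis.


∇ f = 3x + 13/2
E_{1/2} ∇ f = 3x + 8
E_{1/2} f = (3/2)x^2 + (19/2)x + 35/8
∇ E_{1/2} f = 3x + 8
[E_{1/2}, ∇] f = 0
(-4([E_{1/2}, ∇])) f = 0

the result is g(x) = 0


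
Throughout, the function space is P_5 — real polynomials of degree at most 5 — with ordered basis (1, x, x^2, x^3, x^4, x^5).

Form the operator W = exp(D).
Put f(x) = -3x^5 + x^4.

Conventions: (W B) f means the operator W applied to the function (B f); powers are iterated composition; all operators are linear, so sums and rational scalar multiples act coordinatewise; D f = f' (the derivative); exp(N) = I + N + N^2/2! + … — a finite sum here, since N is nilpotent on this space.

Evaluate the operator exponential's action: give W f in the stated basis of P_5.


order-1 term: -15x^4 + 4x^3
order-2 term: -30x^3 + 6x^2
order-3 term: -30x^2 + 4x
order-4 term: -15x + 1
order-5 term: -3
the series for exp(D) f terminates at order 5
exp(D) f = -3x^5 - 14x^4 - 26x^3 - 24x^2 - 11x - 2

g(x) = -3x^5 - 14x^4 - 26x^3 - 24x^2 - 11x - 2


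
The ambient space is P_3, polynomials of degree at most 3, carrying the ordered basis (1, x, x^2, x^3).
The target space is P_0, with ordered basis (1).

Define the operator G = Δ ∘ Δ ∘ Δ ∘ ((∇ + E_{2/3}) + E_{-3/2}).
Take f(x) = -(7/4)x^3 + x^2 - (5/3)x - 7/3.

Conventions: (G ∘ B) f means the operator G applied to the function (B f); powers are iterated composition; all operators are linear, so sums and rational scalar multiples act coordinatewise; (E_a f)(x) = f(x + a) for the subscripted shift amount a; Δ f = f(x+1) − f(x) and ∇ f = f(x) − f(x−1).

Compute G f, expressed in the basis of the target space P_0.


∇ f = -(21/4)x^2 + (29/4)x - 53/12
E_{2/3} f = -(7/4)x^3 - (5/2)x^2 - (8/3)x - 95/27
(∇ + E_{2/3}) f = -(7/4)x^3 - (31/4)x^2 + (55/12)x - 857/108
E_{-3/2} f = -(7/4)x^3 + (71/8)x^2 - (791/48)x + 799/96
((∇ + E_{2/3}) + E_{-3/2}) f = -(7/2)x^3 + (9/8)x^2 - (571/48)x + 335/864
Δ ((∇ + E_{2/3}) + E_{-3/2}) f = -(21/2)x^2 - (33/4)x - 685/48
Δ Δ ((∇ + E_{2/3}) + E_{-3/2}) f = -21x - 75/4
Δ (Δ ∘ Δ) ((∇ + E_{2/3}) + E_{-3/2}) f = -21

the result is g(x) = -21


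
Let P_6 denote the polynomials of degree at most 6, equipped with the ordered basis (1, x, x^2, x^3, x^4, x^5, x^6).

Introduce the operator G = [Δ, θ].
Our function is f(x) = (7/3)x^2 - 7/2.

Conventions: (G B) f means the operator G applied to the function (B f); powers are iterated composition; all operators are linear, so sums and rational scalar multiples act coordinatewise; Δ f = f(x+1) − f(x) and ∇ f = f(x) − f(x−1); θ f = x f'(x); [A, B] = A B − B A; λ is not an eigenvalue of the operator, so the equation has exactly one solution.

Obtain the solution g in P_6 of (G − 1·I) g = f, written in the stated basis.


write g with unknown coordinates in the stated basis and equate coefficients in (G − 1·I) g = f
solving from the highest basis element down gives g = -(7/3)x^2 - (14/3)x - 35/6
check: G g = -(14/3)x - 28/3
so G g − 1·g = (7/3)x^2 - 7/2 = f ✓

the image equals g(x) = -(7/3)x^2 - (14/3)x - 35/6


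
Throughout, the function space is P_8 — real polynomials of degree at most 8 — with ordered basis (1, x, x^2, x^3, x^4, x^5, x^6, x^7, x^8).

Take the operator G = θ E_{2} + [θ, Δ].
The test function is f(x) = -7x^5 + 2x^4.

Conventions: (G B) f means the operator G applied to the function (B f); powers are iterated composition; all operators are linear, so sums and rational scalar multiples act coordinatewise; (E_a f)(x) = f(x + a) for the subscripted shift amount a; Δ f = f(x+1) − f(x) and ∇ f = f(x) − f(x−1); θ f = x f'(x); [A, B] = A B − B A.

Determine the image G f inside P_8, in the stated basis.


E_{2} f = -7x^5 - 68x^4 - 264x^3 - 512x^2 - 496x - 192
θ E_{2} f = -35x^5 - 272x^4 - 792x^3 - 1024x^2 - 496x
Δ f = -35x^4 - 62x^3 - 58x^2 - 27x - 5
θ Δ f = -140x^4 - 186x^3 - 116x^2 - 27x
θ f = -35x^5 + 8x^4
Δ θ f = -175x^4 - 318x^3 - 302x^2 - 143x - 27
[θ, Δ] f = 35x^4 + 132x^3 + 186x^2 + 116x + 27
(θ E_{2} + [θ, Δ]) f = -35x^5 - 237x^4 - 660x^3 - 838x^2 - 380x + 27

the result is g(x) = -35x^5 - 237x^4 - 660x^3 - 838x^2 - 380x + 27


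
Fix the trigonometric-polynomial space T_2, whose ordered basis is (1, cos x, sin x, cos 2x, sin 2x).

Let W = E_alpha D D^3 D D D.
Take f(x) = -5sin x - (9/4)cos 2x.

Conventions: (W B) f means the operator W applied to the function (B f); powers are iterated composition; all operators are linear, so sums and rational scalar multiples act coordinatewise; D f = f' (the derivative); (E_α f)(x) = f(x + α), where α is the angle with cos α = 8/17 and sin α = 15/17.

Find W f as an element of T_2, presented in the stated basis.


D f = -5cos x + (9/2)sin 2x
D D f = 5sin x + 9cos 2x
D D D f = 5cos x - 18sin 2x
D (D D D) f = -5sin x - 36cos 2x
D D (D D D) f = -5cos x + 72sin 2x
D D D (D D D) f = 5sin x + 144cos 2x
D D^3 (D D D) f = 5cos x - 288sin 2x
E_alpha (D D^3 D D D) f = (40/17)cos x - (75/17)sin x - (69120/289)cos 2x + (46368/289)sin 2x

the result is g(x) = (40/17)cos x - (75/17)sin x - (69120/289)cos 2x + (46368/289)sin 2x


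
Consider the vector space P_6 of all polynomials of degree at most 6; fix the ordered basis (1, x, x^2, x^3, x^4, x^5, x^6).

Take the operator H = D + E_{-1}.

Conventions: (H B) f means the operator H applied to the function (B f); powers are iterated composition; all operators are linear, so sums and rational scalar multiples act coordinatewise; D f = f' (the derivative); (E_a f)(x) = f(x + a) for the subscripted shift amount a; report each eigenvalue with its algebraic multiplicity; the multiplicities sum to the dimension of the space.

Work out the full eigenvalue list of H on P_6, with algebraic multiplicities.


λ = 1 (multiplicity 7)

image of 1: 1
image of x: x
image of x^2: x^2 + 1
image of x^3: x^3 + 3x - 1
image of x^4: x^4 + 6x^2 - 4x + 1
image of x^5: x^5 + 10x^3 - 10x^2 + 5x - 1
image of x^6: x^6 + 15x^4 - 20x^3 + 15x^2 - 6x + 1
the matrix is upper triangular; its diagonal is (1, 1, 1, 1, 1, 1, 1)
for a triangular matrix the eigenvalues are the diagonal entries, with algebraic multiplicity their repetition count


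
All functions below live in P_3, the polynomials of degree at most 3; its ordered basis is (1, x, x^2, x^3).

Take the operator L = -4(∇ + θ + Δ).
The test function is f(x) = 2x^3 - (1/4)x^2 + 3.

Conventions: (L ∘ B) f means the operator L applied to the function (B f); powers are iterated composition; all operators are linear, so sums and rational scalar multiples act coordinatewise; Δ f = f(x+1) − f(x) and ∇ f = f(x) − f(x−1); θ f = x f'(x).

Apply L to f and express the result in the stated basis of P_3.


the image equals g(x) = -24x^3 - 46x^2 + 4x - 16

∇ f = 6x^2 - (13/2)x + 9/4
θ f = 6x^3 - (1/2)x^2
Δ f = 6x^2 + (11/2)x + 7/4
(∇ + θ + Δ) f = 6x^3 + (23/2)x^2 - x + 4
(-4(∇ + θ + Δ)) f = -24x^3 - 46x^2 + 4x - 16


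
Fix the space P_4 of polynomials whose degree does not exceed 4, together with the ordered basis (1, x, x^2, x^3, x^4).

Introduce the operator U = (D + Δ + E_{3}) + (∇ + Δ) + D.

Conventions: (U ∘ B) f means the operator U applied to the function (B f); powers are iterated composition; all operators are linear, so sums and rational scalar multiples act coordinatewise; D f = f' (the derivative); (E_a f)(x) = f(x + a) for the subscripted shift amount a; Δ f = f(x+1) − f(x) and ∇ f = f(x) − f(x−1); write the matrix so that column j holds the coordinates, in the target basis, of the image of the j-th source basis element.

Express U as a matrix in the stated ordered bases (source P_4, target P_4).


image of 1: 1
image of x: x + 8
image of x^2: x^2 + 16x + 10
image of x^3: x^3 + 24x^2 + 30x + 30
image of x^4: x^4 + 32x^3 + 60x^2 + 120x + 82
each image's coordinates form column j of the matrix

the matrix is [[1, 8, 10, 30, 82]; [0, 1, 16, 30, 120]; [0, 0, 1, 24, 60]; [0, 0, 0, 1, 32]; [0, 0, 0, 0, 1]] (rows listed top to bottom)


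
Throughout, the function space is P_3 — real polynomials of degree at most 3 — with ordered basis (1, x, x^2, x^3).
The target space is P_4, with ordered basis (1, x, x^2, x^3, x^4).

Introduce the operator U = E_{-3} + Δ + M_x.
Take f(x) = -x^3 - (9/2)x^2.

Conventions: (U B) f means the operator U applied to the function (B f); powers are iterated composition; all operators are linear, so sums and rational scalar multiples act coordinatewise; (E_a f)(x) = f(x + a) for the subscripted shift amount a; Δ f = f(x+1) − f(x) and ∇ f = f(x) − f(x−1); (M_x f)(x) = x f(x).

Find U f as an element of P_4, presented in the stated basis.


the image equals g(x) = -x^4 - (11/2)x^3 + (3/2)x^2 - 12x - 19

E_{-3} f = -x^3 + (9/2)x^2 - 27/2
Δ f = -3x^2 - 12x - 11/2
M_x f = -x^4 - (9/2)x^3
(E_{-3} + Δ + M_x) f = -x^4 - (11/2)x^3 + (3/2)x^2 - 12x - 19


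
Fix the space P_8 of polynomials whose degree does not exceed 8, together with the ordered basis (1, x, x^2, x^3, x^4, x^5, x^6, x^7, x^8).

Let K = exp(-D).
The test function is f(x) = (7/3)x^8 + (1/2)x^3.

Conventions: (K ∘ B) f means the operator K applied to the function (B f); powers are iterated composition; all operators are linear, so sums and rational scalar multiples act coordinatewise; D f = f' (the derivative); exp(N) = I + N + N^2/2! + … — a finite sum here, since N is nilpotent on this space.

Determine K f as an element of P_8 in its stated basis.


order-1 term: -(56/3)x^7 - (3/2)x^2
order-2 term: (196/3)x^6 + (3/2)x
order-3 term: -(392/3)x^5 - 1/2
order-4 term: (490/3)x^4
order-5 term: -(392/3)x^3
order-6 term: (196/3)x^2
order-7 term: -(56/3)x
order-8 term: 7/3
the series for exp(-D) f terminates at order 8
exp(-D) f = (7/3)x^8 - (56/3)x^7 + (196/3)x^6 - (392/3)x^5 + (490/3)x^4 - (781/6)x^3 + (383/6)x^2 - (103/6)x + 11/6

g(x) = (7/3)x^8 - (56/3)x^7 + (196/3)x^6 - (392/3)x^5 + (490/3)x^4 - (781/6)x^3 + (383/6)x^2 - (103/6)x + 11/6


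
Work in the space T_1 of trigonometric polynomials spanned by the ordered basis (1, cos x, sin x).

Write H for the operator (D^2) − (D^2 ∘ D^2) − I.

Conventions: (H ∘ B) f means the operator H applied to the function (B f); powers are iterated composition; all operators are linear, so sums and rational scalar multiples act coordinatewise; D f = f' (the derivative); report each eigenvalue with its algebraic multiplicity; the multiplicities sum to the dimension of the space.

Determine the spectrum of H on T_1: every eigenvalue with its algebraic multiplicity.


image of 1: -1
image of cos x: -3cos x
image of sin x: -3sin x
the matrix is diagonal; its diagonal is (-1, -3, -3)
for a triangular matrix the eigenvalues are the diagonal entries, with algebraic multiplicity their repetition count

λ = -3 (multiplicity 2), λ = -1 (multiplicity 1)


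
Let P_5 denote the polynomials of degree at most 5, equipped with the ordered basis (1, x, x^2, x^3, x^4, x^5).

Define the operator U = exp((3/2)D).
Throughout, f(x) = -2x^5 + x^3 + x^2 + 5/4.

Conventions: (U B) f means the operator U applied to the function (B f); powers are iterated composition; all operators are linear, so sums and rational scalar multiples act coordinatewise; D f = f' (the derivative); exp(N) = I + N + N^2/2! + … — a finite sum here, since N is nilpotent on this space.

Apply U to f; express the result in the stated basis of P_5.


order-1 term: -15x^4 + (9/2)x^2 + 3x
order-2 term: -45x^3 + (27/4)x + 9/4
order-3 term: -(135/2)x^2 + 27/8
order-4 term: -(405/8)x
order-5 term: -243/16
the series for exp((3/2)D) f terminates at order 5
exp((3/2)D) f = -2x^5 - 15x^4 - 44x^3 - 62x^2 - (327/8)x - 133/16

the result is g(x) = -2x^5 - 15x^4 - 44x^3 - 62x^2 - (327/8)x - 133/16


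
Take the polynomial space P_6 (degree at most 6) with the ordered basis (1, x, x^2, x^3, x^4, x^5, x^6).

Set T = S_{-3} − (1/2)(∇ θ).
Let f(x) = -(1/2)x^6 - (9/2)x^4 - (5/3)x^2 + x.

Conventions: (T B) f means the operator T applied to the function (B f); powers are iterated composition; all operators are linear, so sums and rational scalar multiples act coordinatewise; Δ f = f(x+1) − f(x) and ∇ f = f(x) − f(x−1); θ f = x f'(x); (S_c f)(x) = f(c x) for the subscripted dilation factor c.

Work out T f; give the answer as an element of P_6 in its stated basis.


the result is g(x) = -(729/2)x^6 + 9x^5 - 387x^4 + 66x^3 - (183/2)x^2 + (136/3)x - 38/3

S_{-3} f = -(729/2)x^6 - (729/2)x^4 - 15x^2 - 3x
θ f = -3x^6 - 18x^4 - (10/3)x^2 + x
∇ θ f = -18x^5 + 45x^4 - 132x^3 + 153x^2 - (290/3)x + 76/3
(-(1/2)(∇ θ)) f = 9x^5 - (45/2)x^4 + 66x^3 - (153/2)x^2 + (145/3)x - 38/3
(S_{-3} − (1/2)(∇ θ)) f = -(729/2)x^6 + 9x^5 - 387x^4 + 66x^3 - (183/2)x^2 + (136/3)x - 38/3


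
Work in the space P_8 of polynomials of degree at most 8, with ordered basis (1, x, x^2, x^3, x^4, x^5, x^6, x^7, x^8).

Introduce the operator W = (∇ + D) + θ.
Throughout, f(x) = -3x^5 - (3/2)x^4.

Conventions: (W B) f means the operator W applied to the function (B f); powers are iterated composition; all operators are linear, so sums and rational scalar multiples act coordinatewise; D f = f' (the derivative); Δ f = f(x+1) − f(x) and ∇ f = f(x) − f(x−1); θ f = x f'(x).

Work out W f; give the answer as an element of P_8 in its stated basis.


the image equals g(x) = -15x^5 - 36x^4 + 18x^3 - 21x^2 + 9x - 3/2

∇ f = -15x^4 + 24x^3 - 21x^2 + 9x - 3/2
D f = -15x^4 - 6x^3
(∇ + D) f = -30x^4 + 18x^3 - 21x^2 + 9x - 3/2
θ f = -15x^5 - 6x^4
((∇ + D) + θ) f = -15x^5 - 36x^4 + 18x^3 - 21x^2 + 9x - 3/2


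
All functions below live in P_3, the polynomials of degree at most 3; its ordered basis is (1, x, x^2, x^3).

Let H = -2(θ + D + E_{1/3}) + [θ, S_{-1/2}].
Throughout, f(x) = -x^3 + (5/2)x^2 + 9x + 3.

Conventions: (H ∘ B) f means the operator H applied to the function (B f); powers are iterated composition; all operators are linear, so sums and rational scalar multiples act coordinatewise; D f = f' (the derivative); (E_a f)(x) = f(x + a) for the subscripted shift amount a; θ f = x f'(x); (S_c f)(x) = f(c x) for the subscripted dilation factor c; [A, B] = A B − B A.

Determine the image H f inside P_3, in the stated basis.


θ f = -3x^3 + 5x^2 + 9x
D f = -3x^2 + 5x + 9
E_{1/3} f = -x^3 + (3/2)x^2 + (31/3)x + 337/54
(θ + D + E_{1/3}) f = -4x^3 + (7/2)x^2 + (73/3)x + 823/54
(-2(θ + D + E_{1/3})) f = 8x^3 - 7x^2 - (146/3)x - 823/27
S_{-1/2} f = (1/8)x^3 + (5/8)x^2 - (9/2)x + 3
θ S_{-1/2} f = (3/8)x^3 + (5/4)x^2 - (9/2)x
θ f = -3x^3 + 5x^2 + 9x
S_{-1/2} θ f = (3/8)x^3 + (5/4)x^2 - (9/2)x
[θ, S_{-1/2}] f = 0
(-2(θ + D + E_{1/3}) + [θ, S_{-1/2}]) f = 8x^3 - 7x^2 - (146/3)x - 823/27

the result is g(x) = 8x^3 - 7x^2 - (146/3)x - 823/27


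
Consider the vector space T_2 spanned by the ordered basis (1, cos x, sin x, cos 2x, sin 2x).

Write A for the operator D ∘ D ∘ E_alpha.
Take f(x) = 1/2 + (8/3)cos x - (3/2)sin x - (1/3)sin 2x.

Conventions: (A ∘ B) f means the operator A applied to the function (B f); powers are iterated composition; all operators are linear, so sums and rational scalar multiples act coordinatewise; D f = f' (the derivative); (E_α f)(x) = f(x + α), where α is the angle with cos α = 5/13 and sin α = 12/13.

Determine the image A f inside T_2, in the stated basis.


g(x) = (14/39)cos x + (79/26)sin x + (160/169)cos 2x - (476/507)sin 2x

E_alpha f = 1/2 - (14/39)cos x - (79/26)sin x - (40/169)cos 2x + (119/507)sin 2x
D E_alpha f = -(79/26)cos x + (14/39)sin x + (238/507)cos 2x + (80/169)sin 2x
D D E_alpha f = (14/39)cos x + (79/26)sin x + (160/169)cos 2x - (476/507)sin 2x


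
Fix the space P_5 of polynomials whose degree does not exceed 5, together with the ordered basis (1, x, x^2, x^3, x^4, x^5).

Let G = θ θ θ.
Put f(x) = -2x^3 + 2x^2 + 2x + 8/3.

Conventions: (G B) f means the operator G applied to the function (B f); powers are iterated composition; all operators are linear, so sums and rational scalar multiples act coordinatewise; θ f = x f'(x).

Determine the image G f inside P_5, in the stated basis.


g(x) = -54x^3 + 16x^2 + 2x

θ f = -6x^3 + 4x^2 + 2x
θ θ f = -18x^3 + 8x^2 + 2x
θ θ θ f = -54x^3 + 16x^2 + 2x


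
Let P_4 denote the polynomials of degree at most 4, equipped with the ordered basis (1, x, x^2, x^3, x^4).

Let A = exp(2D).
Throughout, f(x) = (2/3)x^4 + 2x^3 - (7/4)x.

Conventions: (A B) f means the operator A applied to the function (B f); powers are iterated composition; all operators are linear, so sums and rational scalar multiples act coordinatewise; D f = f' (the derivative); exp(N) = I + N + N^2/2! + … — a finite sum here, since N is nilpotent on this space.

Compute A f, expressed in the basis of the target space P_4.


order-1 term: (16/3)x^3 + 12x^2 - 7/2
order-2 term: 16x^2 + 24x
order-3 term: (64/3)x + 16
order-4 term: 32/3
the series for exp(2D) f terminates at order 4
exp(2D) f = (2/3)x^4 + (22/3)x^3 + 28x^2 + (523/12)x + 139/6

g(x) = (2/3)x^4 + (22/3)x^3 + 28x^2 + (523/12)x + 139/6


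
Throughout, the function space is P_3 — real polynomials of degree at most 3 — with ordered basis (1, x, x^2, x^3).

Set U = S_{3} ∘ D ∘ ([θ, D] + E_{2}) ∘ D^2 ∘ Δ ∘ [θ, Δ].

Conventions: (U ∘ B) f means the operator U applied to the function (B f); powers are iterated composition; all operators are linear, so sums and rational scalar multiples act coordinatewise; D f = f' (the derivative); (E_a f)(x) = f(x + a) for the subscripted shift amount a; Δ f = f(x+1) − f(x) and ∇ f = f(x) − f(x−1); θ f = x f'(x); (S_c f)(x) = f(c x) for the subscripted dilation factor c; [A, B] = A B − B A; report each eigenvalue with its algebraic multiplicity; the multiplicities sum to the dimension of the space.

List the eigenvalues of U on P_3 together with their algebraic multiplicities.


image of 1: 0
image of x: 0
image of x^2: 0
image of x^3: 0
the matrix is upper triangular; its diagonal is (0, 0, 0, 0)
for a triangular matrix the eigenvalues are the diagonal entries, with algebraic multiplicity their repetition count

λ = 0 (multiplicity 4)


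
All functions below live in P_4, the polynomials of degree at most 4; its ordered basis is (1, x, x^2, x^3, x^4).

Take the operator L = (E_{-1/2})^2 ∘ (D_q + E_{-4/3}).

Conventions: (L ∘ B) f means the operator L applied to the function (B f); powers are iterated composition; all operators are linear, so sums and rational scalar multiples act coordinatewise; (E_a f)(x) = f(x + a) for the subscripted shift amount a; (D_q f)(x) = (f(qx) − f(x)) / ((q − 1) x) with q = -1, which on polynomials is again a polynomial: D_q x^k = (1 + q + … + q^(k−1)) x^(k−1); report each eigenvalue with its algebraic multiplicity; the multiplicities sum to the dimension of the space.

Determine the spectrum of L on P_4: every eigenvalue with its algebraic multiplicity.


λ = 1 (multiplicity 5)

image of 1: 1
image of x: x - 4/3
image of x^2: x^2 - (14/3)x + 49/9
image of x^3: x^3 - 6x^2 + (43/3)x - 316/27
image of x^4: x^4 - (28/3)x^3 + (98/3)x^2 - (1372/27)x + 2401/81
the matrix is upper triangular; its diagonal is (1, 1, 1, 1, 1)
for a triangular matrix the eigenvalues are the diagonal entries, with algebraic multiplicity their repetition count


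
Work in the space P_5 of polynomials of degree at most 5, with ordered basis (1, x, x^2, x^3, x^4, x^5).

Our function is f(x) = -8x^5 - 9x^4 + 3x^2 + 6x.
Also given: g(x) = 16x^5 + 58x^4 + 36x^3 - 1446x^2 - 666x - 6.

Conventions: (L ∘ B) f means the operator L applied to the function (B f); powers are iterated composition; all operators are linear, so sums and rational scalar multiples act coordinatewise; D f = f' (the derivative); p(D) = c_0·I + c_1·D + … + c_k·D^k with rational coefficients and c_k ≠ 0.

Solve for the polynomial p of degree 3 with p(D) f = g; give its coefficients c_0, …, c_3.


c_0 = -2, c_1 = -1, c_2 = 0, c_3 = 3

D^0 f = -8x^5 - 9x^4 + 3x^2 + 6x
D^1 f = -40x^4 - 36x^3 + 6x + 6
D^2 f = -160x^3 - 108x^2 + 6
D^3 f = -480x^2 - 216x
matching coefficients of g against c_0 f + c_1 Df + … from the top degree down determines the c_i
solution: c_0 = -2, c_1 = -1, c_2 = 0, c_3 = 3


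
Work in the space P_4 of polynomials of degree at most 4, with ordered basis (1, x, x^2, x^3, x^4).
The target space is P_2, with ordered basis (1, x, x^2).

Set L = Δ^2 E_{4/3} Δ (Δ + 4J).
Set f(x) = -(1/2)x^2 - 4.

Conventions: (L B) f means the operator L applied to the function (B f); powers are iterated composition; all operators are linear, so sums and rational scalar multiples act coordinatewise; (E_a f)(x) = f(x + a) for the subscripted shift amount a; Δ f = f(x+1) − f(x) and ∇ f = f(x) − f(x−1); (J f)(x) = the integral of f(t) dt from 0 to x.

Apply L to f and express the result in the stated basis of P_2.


Δ f = -x - 1/2
J f = -(1/6)x^3 - 4x
(4J) f = -(2/3)x^3 - 16x
(Δ + 4J) f = -(2/3)x^3 - 17x - 1/2
Δ (Δ + 4J) f = -2x^2 - 2x - 53/3
E_{4/3} Δ (Δ + 4J) f = -2x^2 - (22/3)x - 215/9
Δ (E_{4/3} Δ) (Δ + 4J) f = -4x - 28/3
Δ Δ (E_{4/3} Δ) (Δ + 4J) f = -4

g(x) = -4


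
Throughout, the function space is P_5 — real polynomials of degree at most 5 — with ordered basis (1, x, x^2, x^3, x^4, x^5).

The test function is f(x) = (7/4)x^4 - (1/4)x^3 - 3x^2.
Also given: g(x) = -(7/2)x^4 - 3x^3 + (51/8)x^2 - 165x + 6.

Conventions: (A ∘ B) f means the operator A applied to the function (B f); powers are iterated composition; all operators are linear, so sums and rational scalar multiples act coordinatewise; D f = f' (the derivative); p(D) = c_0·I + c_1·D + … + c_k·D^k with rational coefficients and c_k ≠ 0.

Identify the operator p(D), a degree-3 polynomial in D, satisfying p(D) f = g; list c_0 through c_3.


D^0 f = (7/4)x^4 - (1/4)x^3 - 3x^2
D^1 f = 7x^3 - (3/4)x^2 - 6x
D^2 f = 21x^2 - (3/2)x - 6
D^3 f = 42x - 3/2
matching coefficients of g against c_0 f + c_1 Df + … from the top degree down determines the c_i
solution: c_0 = -2, c_1 = -1/2, c_2 = 0, c_3 = -4

c_0 = -2, c_1 = -1/2, c_2 = 0, c_3 = -4


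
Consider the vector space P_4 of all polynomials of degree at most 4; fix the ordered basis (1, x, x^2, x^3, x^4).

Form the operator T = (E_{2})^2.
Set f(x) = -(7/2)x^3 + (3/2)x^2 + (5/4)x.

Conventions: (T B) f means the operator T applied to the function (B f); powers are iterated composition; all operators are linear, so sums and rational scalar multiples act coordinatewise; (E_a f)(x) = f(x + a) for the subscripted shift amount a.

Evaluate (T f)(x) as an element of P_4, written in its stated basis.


E_{2} f = -(7/2)x^3 - (39/2)x^2 - (139/4)x - 39/2
E_{2} E_{2} f = -(7/2)x^3 - (81/2)x^2 - (619/4)x - 195

the image equals g(x) = -(7/2)x^3 - (81/2)x^2 - (619/4)x - 195


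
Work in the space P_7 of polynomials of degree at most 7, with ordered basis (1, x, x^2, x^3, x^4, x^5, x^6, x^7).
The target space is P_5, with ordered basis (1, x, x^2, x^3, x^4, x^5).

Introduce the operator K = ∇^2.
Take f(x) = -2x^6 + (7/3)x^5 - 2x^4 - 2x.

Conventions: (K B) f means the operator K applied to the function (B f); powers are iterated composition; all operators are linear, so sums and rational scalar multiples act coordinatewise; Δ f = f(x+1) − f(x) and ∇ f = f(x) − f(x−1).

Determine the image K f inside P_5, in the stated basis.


the result is g(x) = -60x^4 + (860/3)x^3 - 584x^2 + (1714/3)x - 222

∇ f = -12x^5 + (125/3)x^4 - (214/3)x^3 + (196/3)x^2 - (95/3)x + 13/3
∇ ∇ f = -60x^4 + (860/3)x^3 - 584x^2 + (1714/3)x - 222


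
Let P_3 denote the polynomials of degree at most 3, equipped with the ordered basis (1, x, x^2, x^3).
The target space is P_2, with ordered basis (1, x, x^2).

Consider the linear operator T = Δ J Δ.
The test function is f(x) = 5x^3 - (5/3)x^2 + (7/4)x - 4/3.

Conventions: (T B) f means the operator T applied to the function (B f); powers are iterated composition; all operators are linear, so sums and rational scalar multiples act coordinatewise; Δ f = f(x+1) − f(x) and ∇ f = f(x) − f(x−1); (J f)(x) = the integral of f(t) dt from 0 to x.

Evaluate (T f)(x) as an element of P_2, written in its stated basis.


Δ f = 15x^2 + (35/3)x + 61/12
J Δ f = 5x^3 + (35/6)x^2 + (61/12)x
Δ J Δ f = 15x^2 + (80/3)x + 191/12

g(x) = 15x^2 + (80/3)x + 191/12


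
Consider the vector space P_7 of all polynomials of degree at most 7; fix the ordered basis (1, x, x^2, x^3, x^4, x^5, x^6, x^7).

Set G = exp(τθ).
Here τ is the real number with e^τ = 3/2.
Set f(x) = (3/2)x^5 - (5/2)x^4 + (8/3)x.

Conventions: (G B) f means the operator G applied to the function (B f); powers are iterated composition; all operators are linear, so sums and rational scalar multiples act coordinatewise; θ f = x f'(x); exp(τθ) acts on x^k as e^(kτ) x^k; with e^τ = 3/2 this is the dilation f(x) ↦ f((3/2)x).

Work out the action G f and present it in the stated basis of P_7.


exp(τθ) x^k = e^(kτ) x^k; with e^τ = 3/2 this sends x^k to (3/2)^k x^k
x ↦ 3/2 x
x^4 ↦ 81/16 x^4
x^5 ↦ 243/32 x^5
applying this coordinatewise to f: exp(τθ) f = (729/64)x^5 - (405/32)x^4 + 4x

g(x) = (729/64)x^5 - (405/32)x^4 + 4x


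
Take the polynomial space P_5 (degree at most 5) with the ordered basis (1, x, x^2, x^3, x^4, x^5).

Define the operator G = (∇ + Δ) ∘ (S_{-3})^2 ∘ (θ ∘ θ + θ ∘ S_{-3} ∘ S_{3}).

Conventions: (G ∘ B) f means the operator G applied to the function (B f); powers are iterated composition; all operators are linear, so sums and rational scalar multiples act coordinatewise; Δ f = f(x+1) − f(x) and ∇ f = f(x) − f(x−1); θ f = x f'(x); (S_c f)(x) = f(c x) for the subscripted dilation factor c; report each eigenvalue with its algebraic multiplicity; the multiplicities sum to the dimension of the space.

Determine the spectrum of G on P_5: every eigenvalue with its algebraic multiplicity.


λ = 0 (multiplicity 6)

image of 1: 0
image of x: -144
image of x^2: 53784x
image of x^3: -9526572x^2 - 3175524
image of x^4: 1378334880x^3 + 1378334880x
image of x^5: -174324457800x^4 - 348648915600x^2 - 34864891560
the matrix is upper triangular; its diagonal is (0, 0, 0, 0, 0, 0)
for a triangular matrix the eigenvalues are the diagonal entries, with algebraic multiplicity their repetition count


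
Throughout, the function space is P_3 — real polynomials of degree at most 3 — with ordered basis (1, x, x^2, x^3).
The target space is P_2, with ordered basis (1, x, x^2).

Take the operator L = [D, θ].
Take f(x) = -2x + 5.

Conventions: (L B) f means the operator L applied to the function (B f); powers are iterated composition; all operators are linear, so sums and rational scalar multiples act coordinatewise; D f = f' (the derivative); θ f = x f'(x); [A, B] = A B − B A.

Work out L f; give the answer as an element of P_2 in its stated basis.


the result is g(x) = -2

θ f = -2x
D θ f = -2
D f = -2
θ D f = 0
[D, θ] f = -2


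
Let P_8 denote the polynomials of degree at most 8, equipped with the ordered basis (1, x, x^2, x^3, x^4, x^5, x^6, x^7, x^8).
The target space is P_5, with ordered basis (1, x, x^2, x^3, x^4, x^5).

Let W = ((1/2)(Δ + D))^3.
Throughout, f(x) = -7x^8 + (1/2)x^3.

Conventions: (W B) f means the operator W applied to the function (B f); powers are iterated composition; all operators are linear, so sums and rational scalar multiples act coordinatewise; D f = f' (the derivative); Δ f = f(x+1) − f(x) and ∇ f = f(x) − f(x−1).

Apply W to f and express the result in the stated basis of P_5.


the result is g(x) = -2352x^5 - 8820x^4 - 20580x^3 - 28665x^2 - 22638x - 15723/2

Δ f = -56x^7 - 196x^6 - 392x^5 - 490x^4 - 392x^3 - (389/2)x^2 - (109/2)x - 13/2
D f = -56x^7 + (3/2)x^2
(Δ + D) f = -112x^7 - 196x^6 - 392x^5 - 490x^4 - 392x^3 - 193x^2 - (109/2)x - 13/2
((1/2)(Δ + D)) f = -56x^7 - 98x^6 - 196x^5 - 245x^4 - 196x^3 - (193/2)x^2 - (109/4)x - 13/4
Δ ((1/2)(Δ + D)) f = -392x^6 - 1764x^5 - 4410x^4 - 6860x^3 - 6664x^2 - 3721x - 3659/4
D ((1/2)(Δ + D)) f = -392x^6 - 588x^5 - 980x^4 - 980x^3 - 588x^2 - 193x - 109/4
(Δ + D) ((1/2)(Δ + D)) f = -784x^6 - 2352x^5 - 5390x^4 - 7840x^3 - 7252x^2 - 3914x - 942
((1/2)(Δ + D)) ((1/2)(Δ + D)) f = -392x^6 - 1176x^5 - 2695x^4 - 3920x^3 - 3626x^2 - 1957x - 471
Δ ((1/2)(Δ + D)) ((1/2)(Δ + D)) f = -2352x^5 - 11760x^4 - 30380x^3 - 45570x^2 - 38024x - 13766
D ((1/2)(Δ + D)) ((1/2)(Δ + D)) f = -2352x^5 - 5880x^4 - 10780x^3 - 11760x^2 - 7252x - 1957
(Δ + D) ((1/2)(Δ + D)) ((1/2)(Δ + D)) f = -4704x^5 - 17640x^4 - 41160x^3 - 57330x^2 - 45276x - 15723
((1/2)(Δ + D)) ((1/2)(Δ + D)) ((1/2)(Δ + D)) f = -2352x^5 - 8820x^4 - 20580x^3 - 28665x^2 - 22638x - 15723/2
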